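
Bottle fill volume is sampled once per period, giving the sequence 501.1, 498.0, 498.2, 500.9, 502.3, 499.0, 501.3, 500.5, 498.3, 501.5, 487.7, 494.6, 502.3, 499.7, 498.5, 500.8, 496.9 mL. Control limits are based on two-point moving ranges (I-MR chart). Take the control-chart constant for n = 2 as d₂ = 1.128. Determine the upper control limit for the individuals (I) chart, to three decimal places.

508.492

X̄ = (501.1 + 498.0 + 498.2 + 500.9 + 502.3 + 499.0 + 501.3 + 500.5 + 498.3 + 501.5 + 487.7 + 494.6 + 502.3 + 499.7 + 498.5 + 500.8 + 496.9) / 17 = 498.9176
Moving ranges: 3.1, 0.2, 2.7, 1.4, 3.3, 2.3, 0.8, 2.2, 3.2, 13.8, 6.9, 7.7, 2.6, 1.2, 2.3, 3.9; M̄R̄ = 57.6000 / 16 = 3.6000
UCL = X̄ + 3·M̄R̄/d₂ = 498.9176 + 3 × 3.6000 / 1.128 = 508.4921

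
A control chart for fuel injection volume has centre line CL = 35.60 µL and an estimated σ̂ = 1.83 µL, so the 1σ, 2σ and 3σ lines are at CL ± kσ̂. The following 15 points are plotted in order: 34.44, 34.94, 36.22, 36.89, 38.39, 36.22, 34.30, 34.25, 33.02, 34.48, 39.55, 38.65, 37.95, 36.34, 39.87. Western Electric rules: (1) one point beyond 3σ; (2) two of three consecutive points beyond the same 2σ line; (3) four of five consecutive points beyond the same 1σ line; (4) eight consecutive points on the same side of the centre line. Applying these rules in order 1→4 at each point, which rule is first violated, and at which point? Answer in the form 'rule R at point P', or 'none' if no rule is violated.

Zone of each point (C = within 1σ̂, B = 1σ̂–2σ̂, A = 2σ̂–3σ̂, * = beyond 3σ̂; sign = side of CL): 1:-C, 2:-C, 3:+C, 4:+C, 5:+B, 6:+C, 7:-C, 8:-C, 9:-B, 10:-C, 11:+A, 12:+B, 13:+B, 14:+C, 15:+A
Rule 3 (four of five consecutive points beyond the same 1σ limit) is satisfied at point 15.

rule 3 at point 15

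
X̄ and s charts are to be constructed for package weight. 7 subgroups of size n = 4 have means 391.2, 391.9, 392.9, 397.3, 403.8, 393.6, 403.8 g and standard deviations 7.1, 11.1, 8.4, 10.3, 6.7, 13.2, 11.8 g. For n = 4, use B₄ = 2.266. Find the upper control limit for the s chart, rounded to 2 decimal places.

22.21

s̄ = (7.1 + 11.1 + 8.4 + 10.3 + 6.7 + 13.2 + 11.8) / 7 = 9.8000
UCL_s = B₄·s̄ = 2.266 × 9.8000 = 22.2068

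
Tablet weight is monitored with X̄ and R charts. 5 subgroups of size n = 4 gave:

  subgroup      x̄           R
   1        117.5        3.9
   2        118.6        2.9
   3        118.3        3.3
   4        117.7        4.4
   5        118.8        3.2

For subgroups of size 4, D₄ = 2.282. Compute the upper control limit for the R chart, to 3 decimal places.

R̄ = (3.9 + 2.9 + 3.3 + 4.4 + 3.2) / 5 = 17.7000 / 5 = 3.5400
UCL_R = D₄·R̄ = 2.282 × 3.5400 = 8.0783

8.078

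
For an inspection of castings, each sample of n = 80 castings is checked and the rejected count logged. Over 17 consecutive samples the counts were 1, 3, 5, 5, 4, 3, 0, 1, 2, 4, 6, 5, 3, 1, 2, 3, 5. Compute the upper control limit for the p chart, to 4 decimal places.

0.1039

p̄ = Σdᵢ / (k·n) = 53 / (17 × 80) = 0.03897
UCL = p̄ + 3·√(p̄(1−p̄)/n) = 0.03897 + 3 × √(0.03897×0.96103/80) = 0.03897 + 3 × 0.02164 = 0.10388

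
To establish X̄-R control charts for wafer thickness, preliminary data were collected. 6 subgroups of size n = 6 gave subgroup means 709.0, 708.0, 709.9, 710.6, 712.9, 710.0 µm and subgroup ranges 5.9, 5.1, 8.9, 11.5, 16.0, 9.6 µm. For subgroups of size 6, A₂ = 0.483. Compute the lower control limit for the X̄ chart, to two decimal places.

705.48

X̄̄ = (709.0 + 708.0 + 709.9 + 710.6 + 712.9 + 710.0) / 6 = 4260.4000 / 6 = 710.0667
R̄ = (5.9 + 5.1 + 8.9 + 11.5 + 16.0 + 9.6) / 6 = 57.0000 / 6 = 9.5000
LCL = X̄̄ − A₂·R̄ = 710.0667 − 0.483 × 9.5000 = 705.4782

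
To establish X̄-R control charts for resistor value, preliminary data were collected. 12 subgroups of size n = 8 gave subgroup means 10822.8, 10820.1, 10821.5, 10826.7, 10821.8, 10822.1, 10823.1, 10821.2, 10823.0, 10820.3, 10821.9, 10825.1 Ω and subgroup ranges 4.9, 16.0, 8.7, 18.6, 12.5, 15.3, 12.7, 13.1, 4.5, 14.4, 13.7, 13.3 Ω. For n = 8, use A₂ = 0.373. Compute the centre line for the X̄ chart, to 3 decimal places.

X̄̄ = (10822.8 + 10820.1 + 10821.5 + 10826.7 + 10821.8 + 10822.1 + 10823.1 + 10821.2 + 10823.0 + 10820.3 + 10821.9 + 10825.1) / 12 = 129869.6000 / 12 = 10822.4667
CL = X̄̄ = 10822.4667

10822.467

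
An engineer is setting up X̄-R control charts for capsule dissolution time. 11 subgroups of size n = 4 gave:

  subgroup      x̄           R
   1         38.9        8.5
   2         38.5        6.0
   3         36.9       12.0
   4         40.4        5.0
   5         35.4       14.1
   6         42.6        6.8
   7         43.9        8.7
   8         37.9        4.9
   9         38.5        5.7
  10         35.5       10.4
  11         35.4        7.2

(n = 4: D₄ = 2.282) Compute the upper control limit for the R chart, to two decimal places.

18.53

R̄ = (8.5 + 6.0 + 12.0 + 5.0 + 14.1 + 6.8 + 8.7 + 4.9 + 5.7 + 10.4 + 7.2) / 11 = 89.3000 / 11 = 8.1182
UCL_R = D₄·R̄ = 2.282 × 8.1182 = 18.5257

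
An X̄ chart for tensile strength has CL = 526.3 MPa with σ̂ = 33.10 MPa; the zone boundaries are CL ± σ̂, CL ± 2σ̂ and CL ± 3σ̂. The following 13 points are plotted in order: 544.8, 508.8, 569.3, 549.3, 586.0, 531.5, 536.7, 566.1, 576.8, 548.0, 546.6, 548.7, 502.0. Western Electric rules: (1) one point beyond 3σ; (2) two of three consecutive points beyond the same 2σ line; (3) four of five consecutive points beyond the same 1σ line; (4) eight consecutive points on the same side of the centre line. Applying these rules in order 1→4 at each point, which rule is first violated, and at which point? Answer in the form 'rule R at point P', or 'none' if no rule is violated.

rule 4 at point 10

Zone of each point (C = within 1σ̂, B = 1σ̂–2σ̂, A = 2σ̂–3σ̂, * = beyond 3σ̂; sign = side of CL): 1:+C, 2:-C, 3:+B, 4:+C, 5:+B, 6:+C, 7:+C, 8:+B, 9:+B, 10:+C, 11:+C, 12:+C, 13:-C
Rule 4 (eight consecutive points on the same side of the centre line) is satisfied at point 10.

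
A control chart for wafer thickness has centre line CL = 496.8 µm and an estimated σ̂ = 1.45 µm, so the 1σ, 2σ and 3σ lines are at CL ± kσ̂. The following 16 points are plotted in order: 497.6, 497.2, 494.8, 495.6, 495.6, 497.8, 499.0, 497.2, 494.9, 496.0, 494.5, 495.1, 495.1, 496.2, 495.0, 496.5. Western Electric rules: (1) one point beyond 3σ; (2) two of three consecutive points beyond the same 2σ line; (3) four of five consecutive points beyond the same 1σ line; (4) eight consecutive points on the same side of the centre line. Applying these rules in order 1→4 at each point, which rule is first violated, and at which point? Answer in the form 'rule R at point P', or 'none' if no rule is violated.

Zone of each point (C = within 1σ̂, B = 1σ̂–2σ̂, A = 2σ̂–3σ̂, * = beyond 3σ̂; sign = side of CL): 1:+C, 2:+C, 3:-B, 4:-C, 5:-C, 6:+C, 7:+B, 8:+C, 9:-B, 10:-C, 11:-B, 12:-B, 13:-B, 14:-C, 15:-B, 16:-C
Rule 3 (four of five consecutive points beyond the same 1σ limit) is satisfied at point 13.

rule 3 at point 13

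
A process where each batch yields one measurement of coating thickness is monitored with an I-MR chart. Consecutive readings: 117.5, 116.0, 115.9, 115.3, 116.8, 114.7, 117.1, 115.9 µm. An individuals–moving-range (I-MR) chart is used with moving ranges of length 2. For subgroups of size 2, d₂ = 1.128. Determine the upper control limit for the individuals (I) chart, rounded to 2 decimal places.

X̄ = (117.5 + 116.0 + 115.9 + 115.3 + 116.8 + 114.7 + 117.1 + 115.9) / 8 = 116.1500
Moving ranges: 1.5, 0.1, 0.6, 1.5, 2.1, 2.4, 1.2; M̄R̄ = 9.4000 / 7 = 1.3429
UCL = X̄ + 3·M̄R̄/d₂ = 116.1500 + 3 × 1.3429 / 1.128 = 119.7214

119.72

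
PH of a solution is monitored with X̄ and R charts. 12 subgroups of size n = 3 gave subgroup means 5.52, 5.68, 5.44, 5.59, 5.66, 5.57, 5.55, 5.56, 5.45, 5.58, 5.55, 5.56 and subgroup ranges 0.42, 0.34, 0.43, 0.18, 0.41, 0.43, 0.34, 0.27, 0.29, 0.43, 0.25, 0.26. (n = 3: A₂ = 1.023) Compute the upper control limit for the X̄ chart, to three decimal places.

5.904

X̄̄ = (5.52 + 5.68 + 5.44 + 5.59 + 5.66 + 5.57 + 5.55 + 5.56 + 5.45 + 5.58 + 5.55 + 5.56) / 12 = 66.7100 / 12 = 5.5592
R̄ = (0.42 + 0.34 + 0.43 + 0.18 + 0.41 + 0.43 + 0.34 + 0.27 + 0.29 + 0.43 + 0.25 + 0.26) / 12 = 4.0500 / 12 = 0.3375
UCL = X̄̄ + A₂·R̄ = 5.5592 + 1.023 × 0.3375 = 5.9044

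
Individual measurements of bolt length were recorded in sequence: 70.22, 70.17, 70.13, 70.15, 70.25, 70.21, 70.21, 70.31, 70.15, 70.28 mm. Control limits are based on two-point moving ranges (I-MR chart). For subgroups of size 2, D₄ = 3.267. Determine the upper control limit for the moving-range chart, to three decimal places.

0.232

Moving ranges: 0.05, 0.04, 0.02, 0.10, 0.04, 0.00, 0.10, 0.16, 0.13; M̄R̄ = 0.6400 / 9 = 0.0711
UCL_MR = D₄·M̄R̄ = 3.267 × 0.0711 = 0.2323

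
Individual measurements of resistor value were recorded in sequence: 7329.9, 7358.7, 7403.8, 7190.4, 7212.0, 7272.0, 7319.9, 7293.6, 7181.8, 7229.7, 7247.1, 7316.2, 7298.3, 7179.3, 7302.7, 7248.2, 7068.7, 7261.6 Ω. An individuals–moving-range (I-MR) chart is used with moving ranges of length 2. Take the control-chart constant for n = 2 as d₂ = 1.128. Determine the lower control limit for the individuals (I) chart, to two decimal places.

X̄ = (7329.9 + 7358.7 + 7403.8 + 7190.4 + 7212.0 + 7272.0 + 7319.9 + 7293.6 + 7181.8 + 7229.7 + 7247.1 + 7316.2 + 7298.3 + 7179.3 + 7302.7 + 7248.2 + 7068.7 + 7261.6) / 18 = 7261.8833
Moving ranges: 28.8, 45.1, 213.4, 21.6, 60.0, 47.9, 26.3, 111.8, 47.9, 17.4, 69.1, 17.9, 119.0, 123.4, 54.5, 179.5, 192.9; M̄R̄ = 1376.5000 / 17 = 80.9706
LCL = X̄ − 3·M̄R̄/d₂ = 7261.8833 − 3 × 80.9706 / 1.128 = 7046.5360

7046.54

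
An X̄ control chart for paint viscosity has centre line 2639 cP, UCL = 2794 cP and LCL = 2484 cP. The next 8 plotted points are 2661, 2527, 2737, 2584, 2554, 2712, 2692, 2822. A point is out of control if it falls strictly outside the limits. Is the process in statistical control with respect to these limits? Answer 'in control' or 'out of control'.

Compare each point to [2484, 2794]: sample 8 = 2822 > UCL.

out of control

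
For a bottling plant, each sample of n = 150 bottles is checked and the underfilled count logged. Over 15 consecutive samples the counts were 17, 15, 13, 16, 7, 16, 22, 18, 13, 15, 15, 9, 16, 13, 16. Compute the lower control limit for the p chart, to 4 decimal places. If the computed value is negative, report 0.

0.0253

p̄ = Σdᵢ / (k·n) = 221 / (15 × 150) = 0.09822
LCL = p̄ − 3·√(p̄(1−p̄)/n) = 0.09822 − 3 × 0.02430 = 0.02532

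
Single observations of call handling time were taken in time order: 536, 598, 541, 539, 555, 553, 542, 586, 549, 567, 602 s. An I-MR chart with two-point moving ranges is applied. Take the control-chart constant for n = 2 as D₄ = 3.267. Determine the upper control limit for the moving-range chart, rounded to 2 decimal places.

92.78

Moving ranges: 62, 57, 2, 16, 2, 11, 44, 37, 18, 35; M̄R̄ = 284.0000 / 10 = 28.4000
UCL_MR = D₄·M̄R̄ = 3.267 × 28.4000 = 92.7828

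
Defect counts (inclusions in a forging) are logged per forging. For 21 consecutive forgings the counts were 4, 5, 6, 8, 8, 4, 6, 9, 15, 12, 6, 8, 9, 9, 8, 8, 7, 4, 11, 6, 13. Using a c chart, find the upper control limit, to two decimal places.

16.34

c̄ = (4 + 5 + 6 + 8 + 8 + 4 + 6 + 9 + 15 + 12 + 6 + 8 + 9 + 9 + 8 + 8 + 7 + 4 + 11 + 6 + 13) / 21 = 166 / 21 = 7.9048
UCL = c̄ + 3√c̄ = 7.9048 + 3 × √7.9048 = 7.9048 + 3 × 2.8115 = 16.3394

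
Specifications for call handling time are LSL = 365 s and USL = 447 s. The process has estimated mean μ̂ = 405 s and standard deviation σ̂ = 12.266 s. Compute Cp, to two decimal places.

Cp = (USL − LSL) / (6σ̂) = (447 − 365) / (6 × 12.266) = 82.0000 / 73.5960 = 1.1142

1.11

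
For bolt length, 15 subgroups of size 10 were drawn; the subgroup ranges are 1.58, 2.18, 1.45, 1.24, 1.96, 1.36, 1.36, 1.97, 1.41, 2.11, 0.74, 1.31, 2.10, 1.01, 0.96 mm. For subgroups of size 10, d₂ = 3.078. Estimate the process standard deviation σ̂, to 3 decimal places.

0.493

R̄ = (1.58 + 2.18 + 1.45 + 1.24 + 1.96 + 1.36 + 1.36 + 1.97 + 1.41 + 2.11 + 0.74 + 1.31 + 2.10 + 1.01 + 0.96) / 15 = 1.5160
σ̂ = R̄ / d₂ = 1.5160 / 3.078 = 0.4925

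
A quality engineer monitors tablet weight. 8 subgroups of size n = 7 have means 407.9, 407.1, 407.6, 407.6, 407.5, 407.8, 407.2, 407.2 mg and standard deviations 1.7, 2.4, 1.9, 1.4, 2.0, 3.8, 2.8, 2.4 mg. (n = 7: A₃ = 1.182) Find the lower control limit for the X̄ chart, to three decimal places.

404.769

X̄̄ = (407.9 + 407.1 + 407.6 + 407.6 + 407.5 + 407.8 + 407.2 + 407.2) / 8 = 407.4875
s̄ = (1.7 + 2.4 + 1.9 + 1.4 + 2.0 + 3.8 + 2.8 + 2.4) / 8 = 2.3000
LCL = X̄̄ − A₃·s̄ = 407.4875 − 1.182 × 2.3000 = 404.7689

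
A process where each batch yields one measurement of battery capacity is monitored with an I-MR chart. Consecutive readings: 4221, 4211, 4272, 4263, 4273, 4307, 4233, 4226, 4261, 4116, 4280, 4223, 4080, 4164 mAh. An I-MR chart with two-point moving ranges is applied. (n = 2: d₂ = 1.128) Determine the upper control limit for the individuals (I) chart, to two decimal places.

X̄ = (4221 + 4211 + 4272 + 4263 + 4273 + 4307 + 4233 + 4226 + 4261 + 4116 + 4280 + 4223 + 4080 + 4164) / 14 = 4223.5714
Moving ranges: 10, 61, 9, 10, 34, 74, 7, 35, 145, 164, 57, 143, 84; M̄R̄ = 833.0000 / 13 = 64.0769
UCL = X̄ + 3·M̄R̄/d₂ = 4223.5714 + 3 × 64.0769 / 1.128 = 4393.9888

4393.99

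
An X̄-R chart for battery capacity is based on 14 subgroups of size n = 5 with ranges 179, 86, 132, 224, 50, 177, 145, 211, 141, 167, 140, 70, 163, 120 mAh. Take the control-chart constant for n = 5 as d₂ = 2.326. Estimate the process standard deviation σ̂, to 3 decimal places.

R̄ = (179 + 86 + 132 + 224 + 50 + 177 + 145 + 211 + 141 + 167 + 140 + 70 + 163 + 120) / 14 = 143.2143
σ̂ = R̄ / d₂ = 143.2143 / 2.326 = 61.5711

61.571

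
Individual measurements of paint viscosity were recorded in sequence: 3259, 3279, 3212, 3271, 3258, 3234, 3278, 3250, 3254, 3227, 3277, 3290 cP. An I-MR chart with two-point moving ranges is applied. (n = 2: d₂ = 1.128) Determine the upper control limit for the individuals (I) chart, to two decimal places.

X̄ = (3259 + 3279 + 3212 + 3271 + 3258 + 3234 + 3278 + 3250 + 3254 + 3227 + 3277 + 3290) / 12 = 3257.4167
Moving ranges: 20, 67, 59, 13, 24, 44, 28, 4, 27, 50, 13; M̄R̄ = 349.0000 / 11 = 31.7273
UCL = X̄ + 3·M̄R̄/d₂ = 3257.4167 + 3 × 31.7273 / 1.128 = 3341.7977

3341.80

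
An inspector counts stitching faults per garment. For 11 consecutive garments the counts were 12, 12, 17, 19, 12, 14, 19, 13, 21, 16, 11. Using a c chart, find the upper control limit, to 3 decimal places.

26.745

c̄ = (12 + 12 + 17 + 19 + 12 + 14 + 19 + 13 + 21 + 16 + 11) / 11 = 166 / 11 = 15.0909
UCL = c̄ + 3√c̄ = 15.0909 + 3 × √15.0909 = 15.0909 + 3 × 3.8847 = 26.7450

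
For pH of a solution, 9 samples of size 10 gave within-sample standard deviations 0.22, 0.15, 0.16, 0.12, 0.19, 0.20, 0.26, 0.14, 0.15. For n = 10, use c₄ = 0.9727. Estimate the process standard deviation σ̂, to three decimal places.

s̄ = (0.22 + 0.15 + 0.16 + 0.12 + 0.19 + 0.20 + 0.26 + 0.14 + 0.15) / 9 = 0.1767
σ̂ = s̄ / c₄ = 0.1767 / 0.9727 = 0.1816

0.182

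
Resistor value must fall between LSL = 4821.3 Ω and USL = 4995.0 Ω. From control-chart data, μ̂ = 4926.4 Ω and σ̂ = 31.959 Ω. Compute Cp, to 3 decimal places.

Cp = (USL − LSL) / (6σ̂) = (4995.0 − 4821.3) / (6 × 31.959) = 173.7000 / 191.7540 = 0.9058

0.906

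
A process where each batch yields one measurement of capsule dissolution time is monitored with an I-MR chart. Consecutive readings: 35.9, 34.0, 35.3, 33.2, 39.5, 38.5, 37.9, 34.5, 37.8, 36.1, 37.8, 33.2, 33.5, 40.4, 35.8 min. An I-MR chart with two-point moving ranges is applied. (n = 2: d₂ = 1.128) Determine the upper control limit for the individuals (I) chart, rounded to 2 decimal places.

X̄ = (35.9 + 34.0 + 35.3 + 33.2 + 39.5 + 38.5 + 37.9 + 34.5 + 37.8 + 36.1 + 37.8 + 33.2 + 33.5 + 40.4 + 35.8) / 15 = 36.2267
Moving ranges: 1.9, 1.3, 2.1, 6.3, 1.0, 0.6, 3.4, 3.3, 1.7, 1.7, 4.6, 0.3, 6.9, 4.6; M̄R̄ = 39.7000 / 14 = 2.8357
UCL = X̄ + 3·M̄R̄/d₂ = 36.2267 + 3 × 2.8357 / 1.128 = 43.7685

43.77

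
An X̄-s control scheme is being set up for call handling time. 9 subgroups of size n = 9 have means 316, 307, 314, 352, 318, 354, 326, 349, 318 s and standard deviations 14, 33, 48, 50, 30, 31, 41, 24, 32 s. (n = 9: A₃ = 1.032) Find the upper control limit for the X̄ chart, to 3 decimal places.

362.966

X̄̄ = (316 + 307 + 314 + 352 + 318 + 354 + 326 + 349 + 318) / 9 = 328.2222
s̄ = (14 + 33 + 48 + 50 + 30 + 31 + 41 + 24 + 32) / 9 = 33.6667
UCL = X̄̄ + A₃·s̄ = 328.2222 + 1.032 × 33.6667 = 362.9662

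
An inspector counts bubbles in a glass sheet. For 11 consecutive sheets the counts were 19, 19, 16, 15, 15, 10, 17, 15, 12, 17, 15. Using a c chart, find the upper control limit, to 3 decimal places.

27.248

c̄ = (19 + 19 + 16 + 15 + 15 + 10 + 17 + 15 + 12 + 17 + 15) / 11 = 170 / 11 = 15.4545
UCL = c̄ + 3√c̄ = 15.4545 + 3 × √15.4545 = 15.4545 + 3 × 3.9312 = 27.2482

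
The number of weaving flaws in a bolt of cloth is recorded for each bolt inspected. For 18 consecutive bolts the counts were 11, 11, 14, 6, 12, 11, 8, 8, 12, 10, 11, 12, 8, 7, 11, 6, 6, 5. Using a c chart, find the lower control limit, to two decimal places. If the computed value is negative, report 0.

0.20

c̄ = (11 + 11 + 14 + 6 + 12 + 11 + 8 + 8 + 12 + 10 + 11 + 12 + 8 + 7 + 11 + 6 + 6 + 5) / 18 = 169 / 18 = 9.3889
LCL = c̄ − 3√c̄ = 9.3889 − 3 × 3.0641 = 0.1965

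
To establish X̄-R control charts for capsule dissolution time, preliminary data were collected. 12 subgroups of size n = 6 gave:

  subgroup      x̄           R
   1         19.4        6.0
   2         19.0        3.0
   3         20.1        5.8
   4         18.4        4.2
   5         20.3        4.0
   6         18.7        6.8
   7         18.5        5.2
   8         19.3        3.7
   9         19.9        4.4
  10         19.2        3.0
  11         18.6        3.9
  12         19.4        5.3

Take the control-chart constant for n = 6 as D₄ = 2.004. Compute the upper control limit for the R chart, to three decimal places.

9.235

R̄ = (6.0 + 3.0 + 5.8 + 4.2 + 4.0 + 6.8 + 5.2 + 3.7 + 4.4 + 3.0 + 3.9 + 5.3) / 12 = 55.3000 / 12 = 4.6083
UCL_R = D₄·R̄ = 2.004 × 4.6083 = 9.2351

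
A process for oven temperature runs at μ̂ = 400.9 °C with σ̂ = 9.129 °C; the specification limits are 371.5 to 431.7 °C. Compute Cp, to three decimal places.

1.099

Cp = (USL − LSL) / (6σ̂) = (431.7 − 371.5) / (6 × 9.129) = 60.2000 / 54.7740 = 1.0991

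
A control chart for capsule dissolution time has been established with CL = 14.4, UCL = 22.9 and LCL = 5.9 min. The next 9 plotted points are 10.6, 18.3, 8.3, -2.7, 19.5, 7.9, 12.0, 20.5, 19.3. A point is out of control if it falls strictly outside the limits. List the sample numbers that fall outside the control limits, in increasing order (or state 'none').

4

Compare each point to [5.9, 22.9]: sample 4 = -2.7 < LCL.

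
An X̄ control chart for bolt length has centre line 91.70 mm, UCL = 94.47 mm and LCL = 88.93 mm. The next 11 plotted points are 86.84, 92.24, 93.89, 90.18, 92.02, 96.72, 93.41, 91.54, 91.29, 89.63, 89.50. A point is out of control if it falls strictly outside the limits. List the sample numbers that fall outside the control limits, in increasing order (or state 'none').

1, 6

Compare each point to [88.93, 94.47]: sample 1 = 86.84 < LCL; sample 6 = 96.72 > UCL.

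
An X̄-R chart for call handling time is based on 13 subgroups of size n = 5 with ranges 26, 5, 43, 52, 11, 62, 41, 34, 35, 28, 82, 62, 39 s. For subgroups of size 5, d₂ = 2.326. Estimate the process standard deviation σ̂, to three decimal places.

17.197

R̄ = (26 + 5 + 43 + 52 + 11 + 62 + 41 + 34 + 35 + 28 + 82 + 62 + 39) / 13 = 40.0000
σ̂ = R̄ / d₂ = 40.0000 / 2.326 = 17.1969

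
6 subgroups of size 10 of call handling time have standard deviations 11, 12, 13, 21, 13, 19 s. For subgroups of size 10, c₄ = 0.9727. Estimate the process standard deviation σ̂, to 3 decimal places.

15.250

s̄ = (11 + 12 + 13 + 21 + 13 + 19) / 6 = 14.8333
σ̂ = s̄ / c₄ = 14.8333 / 0.9727 = 15.2496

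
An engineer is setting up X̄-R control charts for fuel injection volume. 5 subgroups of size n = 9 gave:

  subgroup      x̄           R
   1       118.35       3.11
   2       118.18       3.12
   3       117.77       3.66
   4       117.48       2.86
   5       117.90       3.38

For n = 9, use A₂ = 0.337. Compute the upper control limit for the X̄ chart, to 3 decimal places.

X̄̄ = (118.35 + 118.18 + 117.77 + 117.48 + 117.90) / 5 = 589.6800 / 5 = 117.9360
R̄ = (3.11 + 3.12 + 3.66 + 2.86 + 3.38) / 5 = 16.1300 / 5 = 3.2260
UCL = X̄̄ + A₂·R̄ = 117.9360 + 0.337 × 3.2260 = 119.0232

119.023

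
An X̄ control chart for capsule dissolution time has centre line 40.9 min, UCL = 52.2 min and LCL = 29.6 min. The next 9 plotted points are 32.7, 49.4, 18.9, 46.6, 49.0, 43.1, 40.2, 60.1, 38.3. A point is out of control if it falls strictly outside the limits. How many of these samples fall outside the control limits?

2

Compare each point to [29.6, 52.2]: sample 3 = 18.9 < LCL; sample 8 = 60.1 > UCL.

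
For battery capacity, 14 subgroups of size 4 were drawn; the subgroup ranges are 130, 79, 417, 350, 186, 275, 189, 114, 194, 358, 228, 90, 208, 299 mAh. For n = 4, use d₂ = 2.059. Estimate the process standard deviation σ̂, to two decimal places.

R̄ = (130 + 79 + 417 + 350 + 186 + 275 + 189 + 114 + 194 + 358 + 228 + 90 + 208 + 299) / 14 = 222.6429
σ̂ = R̄ / d₂ = 222.6429 / 2.059 = 108.1315

108.13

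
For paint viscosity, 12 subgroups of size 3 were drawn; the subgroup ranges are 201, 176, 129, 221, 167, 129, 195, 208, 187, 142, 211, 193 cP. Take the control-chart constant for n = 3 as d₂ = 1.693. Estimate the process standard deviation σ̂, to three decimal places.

106.271

R̄ = (201 + 176 + 129 + 221 + 167 + 129 + 195 + 208 + 187 + 142 + 211 + 193) / 12 = 179.9167
σ̂ = R̄ / d₂ = 179.9167 / 1.693 = 106.2709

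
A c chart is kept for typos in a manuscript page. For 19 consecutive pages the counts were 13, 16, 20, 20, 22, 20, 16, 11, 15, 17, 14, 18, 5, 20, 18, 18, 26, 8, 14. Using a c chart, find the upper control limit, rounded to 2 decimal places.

28.51

c̄ = (13 + 16 + 20 + 20 + 22 + 20 + 16 + 11 + 15 + 17 + 14 + 18 + 5 + 20 + 18 + 18 + 26 + 8 + 14) / 19 = 311 / 19 = 16.3684
UCL = c̄ + 3√c̄ = 16.3684 + 3 × √16.3684 = 16.3684 + 3 × 4.0458 = 28.5058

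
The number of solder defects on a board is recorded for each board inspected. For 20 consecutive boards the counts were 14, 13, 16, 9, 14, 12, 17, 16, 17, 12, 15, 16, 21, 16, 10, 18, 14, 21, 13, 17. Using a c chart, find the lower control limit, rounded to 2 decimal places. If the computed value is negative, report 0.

c̄ = (14 + 13 + 16 + 9 + 14 + 12 + 17 + 16 + 17 + 12 + 15 + 16 + 21 + 16 + 10 + 18 + 14 + 21 + 13 + 17) / 20 = 301 / 20 = 15.0500
LCL = c̄ − 3√c̄ = 15.0500 − 3 × 3.8794 = 3.4117

3.41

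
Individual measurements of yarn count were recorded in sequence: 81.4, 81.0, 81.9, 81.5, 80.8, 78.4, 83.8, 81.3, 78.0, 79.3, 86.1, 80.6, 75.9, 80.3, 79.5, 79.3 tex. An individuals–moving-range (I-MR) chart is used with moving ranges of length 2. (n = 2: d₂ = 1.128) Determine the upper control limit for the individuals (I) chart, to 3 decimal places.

X̄ = (81.4 + 81.0 + 81.9 + 81.5 + 80.8 + 78.4 + 83.8 + 81.3 + 78.0 + 79.3 + 86.1 + 80.6 + 75.9 + 80.3 + 79.5 + 79.3) / 16 = 80.5687
Moving ranges: 0.4, 0.9, 0.4, 0.7, 2.4, 5.4, 2.5, 3.3, 1.3, 6.8, 5.5, 4.7, 4.4, 0.8, 0.2; M̄R̄ = 39.7000 / 15 = 2.6467
UCL = X̄ + 3·M̄R̄/d₂ = 80.5687 + 3 × 2.6467 / 1.128 = 87.6078

87.608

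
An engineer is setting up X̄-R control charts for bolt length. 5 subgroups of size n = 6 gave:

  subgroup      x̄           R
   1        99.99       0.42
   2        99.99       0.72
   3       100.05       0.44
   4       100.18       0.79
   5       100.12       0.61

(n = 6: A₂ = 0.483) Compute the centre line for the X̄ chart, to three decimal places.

100.066

X̄̄ = (99.99 + 99.99 + 100.05 + 100.18 + 100.12) / 5 = 500.3300 / 5 = 100.0660
CL = X̄̄ = 100.0660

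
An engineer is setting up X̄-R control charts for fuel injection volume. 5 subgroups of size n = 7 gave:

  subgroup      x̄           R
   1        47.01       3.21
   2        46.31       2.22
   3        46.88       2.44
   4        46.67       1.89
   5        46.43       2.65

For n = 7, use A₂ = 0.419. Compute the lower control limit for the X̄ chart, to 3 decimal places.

X̄̄ = (47.01 + 46.31 + 46.88 + 46.67 + 46.43) / 5 = 233.3000 / 5 = 46.6600
R̄ = (3.21 + 2.22 + 2.44 + 1.89 + 2.65) / 5 = 12.4100 / 5 = 2.4820
LCL = X̄̄ − A₂·R̄ = 46.6600 − 0.419 × 2.4820 = 45.6200

45.620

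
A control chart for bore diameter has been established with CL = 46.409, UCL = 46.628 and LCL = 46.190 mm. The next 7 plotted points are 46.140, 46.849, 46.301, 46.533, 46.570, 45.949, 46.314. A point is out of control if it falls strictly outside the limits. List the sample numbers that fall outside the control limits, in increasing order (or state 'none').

1, 2, 6

Compare each point to [46.190, 46.628]: sample 1 = 46.140 < LCL; sample 2 = 46.849 > UCL; sample 6 = 45.949 < LCL.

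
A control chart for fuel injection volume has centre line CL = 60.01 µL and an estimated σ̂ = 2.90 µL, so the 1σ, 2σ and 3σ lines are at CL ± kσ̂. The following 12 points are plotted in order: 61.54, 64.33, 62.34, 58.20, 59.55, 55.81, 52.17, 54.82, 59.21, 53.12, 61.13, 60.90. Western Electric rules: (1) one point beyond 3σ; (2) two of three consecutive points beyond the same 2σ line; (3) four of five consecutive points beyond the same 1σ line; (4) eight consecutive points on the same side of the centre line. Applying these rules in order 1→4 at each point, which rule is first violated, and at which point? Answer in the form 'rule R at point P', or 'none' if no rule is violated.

Zone of each point (C = within 1σ̂, B = 1σ̂–2σ̂, A = 2σ̂–3σ̂, * = beyond 3σ̂; sign = side of CL): 1:+C, 2:+B, 3:+C, 4:-C, 5:-C, 6:-B, 7:-A, 8:-B, 9:-C, 10:-A, 11:+C, 12:+C
Rule 3 (four of five consecutive points beyond the same 1σ limit) is satisfied at point 10.

rule 3 at point 10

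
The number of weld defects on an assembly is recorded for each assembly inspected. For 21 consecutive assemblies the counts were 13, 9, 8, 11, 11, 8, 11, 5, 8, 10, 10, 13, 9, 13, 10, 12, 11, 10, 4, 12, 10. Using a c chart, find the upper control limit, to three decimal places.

c̄ = (13 + 9 + 8 + 11 + 11 + 8 + 11 + 5 + 8 + 10 + 10 + 13 + 9 + 13 + 10 + 12 + 11 + 10 + 4 + 12 + 10) / 21 = 208 / 21 = 9.9048
UCL = c̄ + 3√c̄ = 9.9048 + 3 × √9.9048 = 9.9048 + 3 × 3.1472 = 19.3463

19.346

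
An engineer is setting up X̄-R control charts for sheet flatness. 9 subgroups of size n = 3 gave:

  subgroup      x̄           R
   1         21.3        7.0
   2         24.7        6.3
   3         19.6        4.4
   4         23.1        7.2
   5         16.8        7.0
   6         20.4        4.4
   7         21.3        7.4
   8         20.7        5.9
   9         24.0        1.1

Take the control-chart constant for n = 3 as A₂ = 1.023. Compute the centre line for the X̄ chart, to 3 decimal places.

X̄̄ = (21.3 + 24.7 + 19.6 + 23.1 + 16.8 + 20.4 + 21.3 + 20.7 + 24.0) / 9 = 191.9000 / 9 = 21.3222
CL = X̄̄ = 21.3222

21.322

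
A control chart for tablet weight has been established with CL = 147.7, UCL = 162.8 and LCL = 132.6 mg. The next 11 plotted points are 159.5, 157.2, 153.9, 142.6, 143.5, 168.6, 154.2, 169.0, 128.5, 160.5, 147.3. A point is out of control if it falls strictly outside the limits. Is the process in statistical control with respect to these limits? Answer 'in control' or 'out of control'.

Compare each point to [132.6, 162.8]: sample 6 = 168.6 > UCL; sample 8 = 169.0 > UCL; sample 9 = 128.5 < LCL.

out of control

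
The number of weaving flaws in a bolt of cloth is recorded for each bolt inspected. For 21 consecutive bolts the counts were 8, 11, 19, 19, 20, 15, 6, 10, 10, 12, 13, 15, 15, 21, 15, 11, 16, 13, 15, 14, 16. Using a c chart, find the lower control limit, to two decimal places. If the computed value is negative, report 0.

c̄ = (8 + 11 + 19 + 19 + 20 + 15 + 6 + 10 + 10 + 12 + 13 + 15 + 15 + 21 + 15 + 11 + 16 + 13 + 15 + 14 + 16) / 21 = 294 / 21 = 14.0000
LCL = c̄ − 3√c̄ = 14.0000 − 3 × 3.7417 = 2.7750

2.78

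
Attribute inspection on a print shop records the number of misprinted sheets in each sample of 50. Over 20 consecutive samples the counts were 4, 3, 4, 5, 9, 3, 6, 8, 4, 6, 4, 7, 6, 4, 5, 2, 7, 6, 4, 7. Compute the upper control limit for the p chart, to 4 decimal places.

0.2335

p̄ = Σdᵢ / (k·n) = 104 / (20 × 50) = 0.10400
UCL = p̄ + 3·√(p̄(1−p̄)/n) = 0.10400 + 3 × √(0.10400×0.89600/50) = 0.10400 + 3 × 0.04317 = 0.23351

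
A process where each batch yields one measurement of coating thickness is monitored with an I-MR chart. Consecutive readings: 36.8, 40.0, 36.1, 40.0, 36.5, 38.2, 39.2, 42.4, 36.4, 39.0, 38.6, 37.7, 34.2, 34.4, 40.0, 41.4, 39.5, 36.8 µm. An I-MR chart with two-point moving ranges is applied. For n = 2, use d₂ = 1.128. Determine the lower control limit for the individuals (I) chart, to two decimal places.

31.04

X̄ = (36.8 + 40.0 + 36.1 + 40.0 + 36.5 + 38.2 + 39.2 + 42.4 + 36.4 + 39.0 + 38.6 + 37.7 + 34.2 + 34.4 + 40.0 + 41.4 + 39.5 + 36.8) / 18 = 38.1778
Moving ranges: 3.2, 3.9, 3.9, 3.5, 1.7, 1.0, 3.2, 6.0, 2.6, 0.4, 0.9, 3.5, 0.2, 5.6, 1.4, 1.9, 2.7; M̄R̄ = 45.6000 / 17 = 2.6824
LCL = X̄ − 3·M̄R̄/d₂ = 38.1778 − 3 × 2.6824 / 1.128 = 31.0439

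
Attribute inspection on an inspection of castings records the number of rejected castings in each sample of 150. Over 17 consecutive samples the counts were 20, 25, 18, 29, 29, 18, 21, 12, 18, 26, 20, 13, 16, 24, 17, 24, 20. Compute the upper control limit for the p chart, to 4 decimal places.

0.2215

p̄ = Σdᵢ / (k·n) = 350 / (17 × 150) = 0.13725
UCL = p̄ + 3·√(p̄(1−p̄)/n) = 0.13725 + 3 × √(0.13725×0.86275/150) = 0.13725 + 3 × 0.02810 = 0.22155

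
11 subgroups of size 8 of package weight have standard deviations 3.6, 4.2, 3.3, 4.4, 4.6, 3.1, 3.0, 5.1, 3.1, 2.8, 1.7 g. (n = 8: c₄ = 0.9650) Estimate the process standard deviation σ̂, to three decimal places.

s̄ = (3.6 + 4.2 + 3.3 + 4.4 + 4.6 + 3.1 + 3.0 + 5.1 + 3.1 + 2.8 + 1.7) / 11 = 3.5364
σ̂ = s̄ / c₄ = 3.5364 / 0.9650 = 3.6646

3.665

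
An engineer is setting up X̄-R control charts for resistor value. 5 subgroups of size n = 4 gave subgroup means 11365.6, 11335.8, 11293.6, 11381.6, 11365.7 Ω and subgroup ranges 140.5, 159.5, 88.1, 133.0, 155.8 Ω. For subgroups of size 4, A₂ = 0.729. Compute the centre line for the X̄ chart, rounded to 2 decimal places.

11348.46

X̄̄ = (11365.6 + 11335.8 + 11293.6 + 11381.6 + 11365.7) / 5 = 56742.3000 / 5 = 11348.4600
CL = X̄̄ = 11348.4600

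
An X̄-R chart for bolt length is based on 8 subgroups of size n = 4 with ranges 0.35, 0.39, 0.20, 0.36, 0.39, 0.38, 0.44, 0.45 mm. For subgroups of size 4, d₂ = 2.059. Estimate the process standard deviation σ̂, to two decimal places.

R̄ = (0.35 + 0.39 + 0.20 + 0.36 + 0.39 + 0.38 + 0.44 + 0.45) / 8 = 0.3700
σ̂ = R̄ / d₂ = 0.3700 / 2.059 = 0.1797

0.18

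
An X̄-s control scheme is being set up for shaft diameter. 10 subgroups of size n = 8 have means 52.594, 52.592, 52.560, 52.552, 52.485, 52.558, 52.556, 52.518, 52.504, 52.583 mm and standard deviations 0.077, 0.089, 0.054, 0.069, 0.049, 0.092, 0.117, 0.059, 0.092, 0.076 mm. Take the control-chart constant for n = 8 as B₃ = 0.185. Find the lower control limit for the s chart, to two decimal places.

s̄ = (0.077 + 0.089 + 0.054 + 0.069 + 0.049 + 0.092 + 0.117 + 0.059 + 0.092 + 0.076) / 10 = 0.0774
LCL_s = B₃·s̄ = 0.185 × 0.0774 = 0.0143

0.01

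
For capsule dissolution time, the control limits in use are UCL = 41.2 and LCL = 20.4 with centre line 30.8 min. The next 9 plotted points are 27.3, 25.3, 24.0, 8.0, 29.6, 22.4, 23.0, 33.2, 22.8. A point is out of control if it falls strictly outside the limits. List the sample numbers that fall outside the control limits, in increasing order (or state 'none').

Compare each point to [20.4, 41.2]: sample 4 = 8.0 < LCL.

4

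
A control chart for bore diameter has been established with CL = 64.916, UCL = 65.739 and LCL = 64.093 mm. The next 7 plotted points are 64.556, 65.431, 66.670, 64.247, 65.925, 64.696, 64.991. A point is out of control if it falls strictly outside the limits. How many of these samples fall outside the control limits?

Compare each point to [64.093, 65.739]: sample 3 = 66.670 > UCL; sample 5 = 65.925 > UCL.

2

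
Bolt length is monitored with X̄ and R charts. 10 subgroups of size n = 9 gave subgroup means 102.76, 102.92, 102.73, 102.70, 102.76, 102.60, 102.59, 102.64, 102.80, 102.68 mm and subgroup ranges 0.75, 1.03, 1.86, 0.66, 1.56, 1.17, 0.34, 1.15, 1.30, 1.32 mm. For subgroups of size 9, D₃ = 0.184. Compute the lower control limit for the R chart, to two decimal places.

0.20

R̄ = (0.75 + 1.03 + 1.86 + 0.66 + 1.56 + 1.17 + 0.34 + 1.15 + 1.30 + 1.32) / 10 = 11.1400 / 10 = 1.1140
LCL_R = D₃·R̄ = 0.184 × 1.1140 = 0.2050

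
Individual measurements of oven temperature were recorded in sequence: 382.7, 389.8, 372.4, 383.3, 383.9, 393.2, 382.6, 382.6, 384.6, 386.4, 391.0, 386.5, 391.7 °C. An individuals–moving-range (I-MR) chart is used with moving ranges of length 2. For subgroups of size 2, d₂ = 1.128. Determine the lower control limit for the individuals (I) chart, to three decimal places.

369.038

X̄ = (382.7 + 389.8 + 372.4 + 383.3 + 383.9 + 393.2 + 382.6 + 382.6 + 384.6 + 386.4 + 391.0 + 386.5 + 391.7) / 13 = 385.4385
Moving ranges: 7.1, 17.4, 10.9, 0.6, 9.3, 10.6, 0.0, 2.0, 1.8, 4.6, 4.5, 5.2; M̄R̄ = 74.0000 / 12 = 6.1667
LCL = X̄ − 3·M̄R̄/d₂ = 385.4385 − 3 × 6.1667 / 1.128 = 369.0378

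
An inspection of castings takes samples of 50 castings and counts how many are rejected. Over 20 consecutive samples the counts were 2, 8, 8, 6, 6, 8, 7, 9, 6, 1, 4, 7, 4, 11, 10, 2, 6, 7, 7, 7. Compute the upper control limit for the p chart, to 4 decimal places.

p̄ = Σdᵢ / (k·n) = 126 / (20 × 50) = 0.12600
UCL = p̄ + 3·√(p̄(1−p̄)/n) = 0.12600 + 3 × √(0.12600×0.87400/50) = 0.12600 + 3 × 0.04693 = 0.26679

0.2668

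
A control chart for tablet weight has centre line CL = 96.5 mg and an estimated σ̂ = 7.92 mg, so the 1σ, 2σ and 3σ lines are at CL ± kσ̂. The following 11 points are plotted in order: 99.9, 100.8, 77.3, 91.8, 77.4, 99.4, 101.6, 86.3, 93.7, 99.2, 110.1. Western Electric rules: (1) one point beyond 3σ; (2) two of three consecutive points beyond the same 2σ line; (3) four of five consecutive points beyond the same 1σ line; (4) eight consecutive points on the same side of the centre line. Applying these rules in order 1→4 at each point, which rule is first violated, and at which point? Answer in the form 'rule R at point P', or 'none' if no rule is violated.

rule 2 at point 5

Zone of each point (C = within 1σ̂, B = 1σ̂–2σ̂, A = 2σ̂–3σ̂, * = beyond 3σ̂; sign = side of CL): 1:+C, 2:+C, 3:-A, 4:-C, 5:-A, 6:+C, 7:+C, 8:-B, 9:-C, 10:+C, 11:+B
Rule 2 (two of three consecutive points beyond the same 2σ limit) is satisfied at point 5.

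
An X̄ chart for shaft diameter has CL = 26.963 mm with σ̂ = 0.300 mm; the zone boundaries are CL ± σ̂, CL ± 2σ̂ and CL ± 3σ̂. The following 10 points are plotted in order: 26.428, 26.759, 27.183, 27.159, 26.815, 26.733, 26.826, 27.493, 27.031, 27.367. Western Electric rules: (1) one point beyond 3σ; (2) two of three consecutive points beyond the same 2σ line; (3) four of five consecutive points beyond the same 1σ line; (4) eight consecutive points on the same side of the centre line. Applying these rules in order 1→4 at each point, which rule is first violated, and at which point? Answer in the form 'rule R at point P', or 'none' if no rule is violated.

Zone of each point (C = within 1σ̂, B = 1σ̂–2σ̂, A = 2σ̂–3σ̂, * = beyond 3σ̂; sign = side of CL): 1:-B, 2:-C, 3:+C, 4:+C, 5:-C, 6:-C, 7:-C, 8:+B, 9:+C, 10:+B
No rule fires across all 10 points.

none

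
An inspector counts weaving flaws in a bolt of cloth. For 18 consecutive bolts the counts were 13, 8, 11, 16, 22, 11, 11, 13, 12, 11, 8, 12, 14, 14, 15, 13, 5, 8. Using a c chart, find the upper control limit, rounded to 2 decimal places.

c̄ = (13 + 8 + 11 + 16 + 22 + 11 + 11 + 13 + 12 + 11 + 8 + 12 + 14 + 14 + 15 + 13 + 5 + 8) / 18 = 217 / 18 = 12.0556
UCL = c̄ + 3√c̄ = 12.0556 + 3 × √12.0556 = 12.0556 + 3 × 3.4721 = 22.4719

22.47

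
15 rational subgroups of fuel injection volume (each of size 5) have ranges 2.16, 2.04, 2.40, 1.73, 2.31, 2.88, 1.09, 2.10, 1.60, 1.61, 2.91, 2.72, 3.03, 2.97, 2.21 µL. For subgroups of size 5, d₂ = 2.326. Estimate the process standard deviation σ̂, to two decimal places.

R̄ = (2.16 + 2.04 + 2.40 + 1.73 + 2.31 + 2.88 + 1.09 + 2.10 + 1.60 + 1.61 + 2.91 + 2.72 + 3.03 + 2.97 + 2.21) / 15 = 2.2507
σ̂ = R̄ / d₂ = 2.2507 / 2.326 = 0.9676

0.97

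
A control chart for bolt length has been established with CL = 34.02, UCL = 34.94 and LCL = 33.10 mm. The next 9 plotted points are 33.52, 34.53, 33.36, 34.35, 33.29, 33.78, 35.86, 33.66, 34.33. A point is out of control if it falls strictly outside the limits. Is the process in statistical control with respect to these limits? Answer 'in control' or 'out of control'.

out of control

Compare each point to [33.10, 34.94]: sample 7 = 35.86 > UCL.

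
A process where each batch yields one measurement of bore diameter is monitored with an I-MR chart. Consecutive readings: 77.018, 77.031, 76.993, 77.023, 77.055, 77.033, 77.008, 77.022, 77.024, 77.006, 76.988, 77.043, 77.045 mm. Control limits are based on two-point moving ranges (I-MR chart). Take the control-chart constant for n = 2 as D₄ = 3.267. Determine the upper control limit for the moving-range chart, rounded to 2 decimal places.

Moving ranges: 0.013, 0.038, 0.030, 0.032, 0.022, 0.025, 0.014, 0.002, 0.018, 0.018, 0.055, 0.002; M̄R̄ = 0.2690 / 12 = 0.0224
UCL_MR = D₄·M̄R̄ = 3.267 × 0.0224 = 0.0732

0.07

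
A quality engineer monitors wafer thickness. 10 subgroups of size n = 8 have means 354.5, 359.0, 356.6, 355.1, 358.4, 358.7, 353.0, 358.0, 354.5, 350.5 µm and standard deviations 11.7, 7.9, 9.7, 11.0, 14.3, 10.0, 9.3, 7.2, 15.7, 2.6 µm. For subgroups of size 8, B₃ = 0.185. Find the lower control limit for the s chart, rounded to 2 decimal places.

1.84

s̄ = (11.7 + 7.9 + 9.7 + 11.0 + 14.3 + 10.0 + 9.3 + 7.2 + 15.7 + 2.6) / 10 = 9.9400
LCL_s = B₃·s̄ = 0.185 × 9.9400 = 1.8389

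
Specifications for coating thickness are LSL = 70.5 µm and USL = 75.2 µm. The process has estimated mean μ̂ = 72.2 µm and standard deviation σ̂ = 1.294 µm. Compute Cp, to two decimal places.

0.61

Cp = (USL − LSL) / (6σ̂) = (75.2 − 70.5) / (6 × 1.294) = 4.7000 / 7.7640 = 0.6054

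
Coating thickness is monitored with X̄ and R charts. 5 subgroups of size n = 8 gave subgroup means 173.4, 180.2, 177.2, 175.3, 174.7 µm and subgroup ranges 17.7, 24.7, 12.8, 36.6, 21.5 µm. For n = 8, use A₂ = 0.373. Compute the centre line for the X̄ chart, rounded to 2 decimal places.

X̄̄ = (173.4 + 180.2 + 177.2 + 175.3 + 174.7) / 5 = 880.8000 / 5 = 176.1600
CL = X̄̄ = 176.1600

176.16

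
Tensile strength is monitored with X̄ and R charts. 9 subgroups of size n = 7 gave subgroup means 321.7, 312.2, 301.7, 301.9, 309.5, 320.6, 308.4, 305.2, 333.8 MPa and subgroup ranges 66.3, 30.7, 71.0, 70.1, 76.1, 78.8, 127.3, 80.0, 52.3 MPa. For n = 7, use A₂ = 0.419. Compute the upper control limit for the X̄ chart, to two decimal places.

343.16

X̄̄ = (321.7 + 312.2 + 301.7 + 301.9 + 309.5 + 320.6 + 308.4 + 305.2 + 333.8) / 9 = 2815.0000 / 9 = 312.7778
R̄ = (66.3 + 30.7 + 71.0 + 70.1 + 76.1 + 78.8 + 127.3 + 80.0 + 52.3) / 9 = 652.6000 / 9 = 72.5111
UCL = X̄̄ + A₂·R̄ = 312.7778 + 0.419 × 72.5111 = 343.1599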